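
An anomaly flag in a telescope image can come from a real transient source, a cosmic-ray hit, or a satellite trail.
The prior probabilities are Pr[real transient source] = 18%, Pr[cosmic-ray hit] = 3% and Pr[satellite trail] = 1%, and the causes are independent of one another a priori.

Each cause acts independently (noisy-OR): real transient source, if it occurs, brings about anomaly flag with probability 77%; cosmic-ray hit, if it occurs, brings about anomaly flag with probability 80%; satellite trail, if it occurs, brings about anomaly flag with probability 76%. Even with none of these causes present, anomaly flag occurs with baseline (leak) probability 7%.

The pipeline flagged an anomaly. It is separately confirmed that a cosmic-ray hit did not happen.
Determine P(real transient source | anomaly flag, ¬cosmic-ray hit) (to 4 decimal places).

P(real transient source | anomaly flag, ¬cosmic-ray hit) ≈ 0.6917

Under noisy-OR, P(anomaly flag | causes) = 1 − (1−0.07)·∏(1−qᵢ) over the active causes.
For the numerator, keep only real transient source=true terms: 0.140083 + 0.001708 = 0.141791
Normalizer over all consistent configurations: 0.07×0.82×0.99 + 0.7768×0.82×0.01 + 0.7861×0.18×0.99 + 0.948664×0.18×0.01 = 0.204987
Posterior = 0.141791 / 0.204987 ≈ 0.6917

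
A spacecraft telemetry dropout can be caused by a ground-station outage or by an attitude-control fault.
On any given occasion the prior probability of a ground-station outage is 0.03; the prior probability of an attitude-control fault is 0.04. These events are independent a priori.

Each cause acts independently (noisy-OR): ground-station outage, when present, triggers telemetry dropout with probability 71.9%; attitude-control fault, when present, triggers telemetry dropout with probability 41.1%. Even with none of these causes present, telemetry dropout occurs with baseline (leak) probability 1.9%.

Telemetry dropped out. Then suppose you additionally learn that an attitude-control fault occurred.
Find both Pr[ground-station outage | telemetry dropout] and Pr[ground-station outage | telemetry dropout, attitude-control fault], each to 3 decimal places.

Under noisy-OR, P(telemetry dropout | causes) = 1 − (1−0.019)·∏(1−qᵢ) over the active causes.
For the numerator, keep only ground-station outage=true terms: 0.020861 + 0.001005 = 0.021866
Normalizer over all consistent configurations: 0.019·0.97·0.96 + 0.422191·0.97·0.04 + 0.724339·0.03·0.96 + 0.837636·0.03·0.04 = 0.055940
Posterior = 0.021866 / 0.055940 ≈ 0.391

With the extra evidence:
P(telemetry dropout | attitude-control fault) = 0.422191*0.97 + 0.837636*0.03 = 0.409525 + 0.025129 = 0.434654
The ground-station outage-present share is 0.837636*0.03 = 0.025129.
P(ground-station outage | telemetry dropout, attitude-control fault) = 0.025129 / 0.434654 ≈ 0.058

Pr[ground-station outage | telemetry dropout] ≈ 0.391; Pr[ground-station outage | telemetry dropout, attitude-control fault] ≈ 0.058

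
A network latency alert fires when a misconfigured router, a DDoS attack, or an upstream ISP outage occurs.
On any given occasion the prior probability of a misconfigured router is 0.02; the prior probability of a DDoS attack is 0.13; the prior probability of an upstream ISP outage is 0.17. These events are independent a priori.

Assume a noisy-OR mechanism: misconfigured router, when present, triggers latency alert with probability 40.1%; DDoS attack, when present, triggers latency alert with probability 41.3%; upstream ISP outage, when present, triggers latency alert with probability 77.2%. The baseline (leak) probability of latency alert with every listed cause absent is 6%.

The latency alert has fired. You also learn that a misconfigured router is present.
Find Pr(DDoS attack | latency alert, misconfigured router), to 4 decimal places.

Under noisy-OR, P(latency alert | causes) = 1 − (1−0.06)·∏(1−qᵢ) over the active causes.
Sum P(latency alert|·) weighted by the priors over the 4 (DDoS attack, upstream ISP outage) configurations:
  P(latency alert | misconfigured router) = 0.43694*0.87*0.83 + 0.871622*0.87*0.17 + 0.669484*0.13*0.83 + 0.924642*0.13*0.17
        = 0.315514 + 0.128913 + 0.072237 + 0.020435 = 0.537099
Configurations with DDoS attack contribute 0.092672, so
  P(DDoS attack | latency alert, misconfigured router) = 0.092672 / 0.537099 ≈ 0.1725

Pr(DDoS attack | latency alert, misconfigured router) ≈ 0.1725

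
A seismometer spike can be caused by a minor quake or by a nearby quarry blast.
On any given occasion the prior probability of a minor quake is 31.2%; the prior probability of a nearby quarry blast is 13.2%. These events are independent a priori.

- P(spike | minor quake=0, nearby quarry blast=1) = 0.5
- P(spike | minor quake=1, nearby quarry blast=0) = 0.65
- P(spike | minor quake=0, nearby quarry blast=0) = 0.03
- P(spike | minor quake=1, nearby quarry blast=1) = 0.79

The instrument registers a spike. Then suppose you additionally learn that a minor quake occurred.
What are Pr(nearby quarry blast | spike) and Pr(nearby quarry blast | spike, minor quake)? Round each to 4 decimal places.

Pr(nearby quarry blast | spike) ≈ 0.2867; Pr(nearby quarry blast | spike, minor quake) ≈ 0.1560

For the numerator, keep only nearby quarry blast=true terms: 0.045408 + 0.032535 = 0.077943
Denominator P(spike): 0.03·0.688·0.868 + 0.5·0.688·0.132 + 0.65·0.312·0.868 + 0.79·0.312·0.132 = 0.271889
Posterior = 0.077943 / 0.271889 ≈ 0.2867

Now condition on the additional information:
P(spike | minor quake) = 0.65·0.868 + 0.79·0.132 = 0.564200 + 0.104280 = 0.668480
Of this, 0.104280 comes from 0.79·0.132 (the nearby quarry blast=true cases).
So P(nearby quarry blast | spike, minor quake) = 0.104280/0.668480 ≈ 0.1560.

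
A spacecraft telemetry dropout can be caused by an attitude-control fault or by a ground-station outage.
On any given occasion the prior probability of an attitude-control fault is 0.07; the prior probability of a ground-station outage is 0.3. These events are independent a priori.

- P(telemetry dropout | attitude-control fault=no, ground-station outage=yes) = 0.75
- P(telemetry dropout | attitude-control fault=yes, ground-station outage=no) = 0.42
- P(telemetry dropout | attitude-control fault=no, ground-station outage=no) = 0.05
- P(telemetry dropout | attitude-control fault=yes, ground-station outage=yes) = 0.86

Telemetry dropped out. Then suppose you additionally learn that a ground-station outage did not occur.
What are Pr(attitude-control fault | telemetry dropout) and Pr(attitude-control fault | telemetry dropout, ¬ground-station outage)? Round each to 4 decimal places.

Pr(attitude-control fault | telemetry dropout) ≈ 0.1378; Pr(attitude-control fault | telemetry dropout, ¬ground-station outage) ≈ 0.3874

Sum P(telemetry dropout|·) weighted by the priors over the 4 (attitude-control fault, ground-station outage) configurations:
  P(telemetry dropout) = 0.05×0.93×0.7 + 0.75×0.93×0.3 + 0.42×0.07×0.7 + 0.86×0.07×0.3
        = 0.032550 + 0.209250 + 0.020580 + 0.018060 = 0.280440
Configurations with attitude-control fault contribute 0.038640, so
  P(attitude-control fault | telemetry dropout) = 0.038640 / 0.280440 ≈ 0.1378

Now also conditioning on ground-station outage≠true:
For the numerator, keep only attitude-control fault=true terms: 0.42·0.07 = 0.029400
Normalizer over all consistent configurations: 0.05·0.93 + 0.42·0.07 = 0.075900
Posterior = 0.029400 / 0.075900 ≈ 0.3874
With ground-station outage excluded, attitude-control fault must carry more of the explanatory weight for the telemetry dropout.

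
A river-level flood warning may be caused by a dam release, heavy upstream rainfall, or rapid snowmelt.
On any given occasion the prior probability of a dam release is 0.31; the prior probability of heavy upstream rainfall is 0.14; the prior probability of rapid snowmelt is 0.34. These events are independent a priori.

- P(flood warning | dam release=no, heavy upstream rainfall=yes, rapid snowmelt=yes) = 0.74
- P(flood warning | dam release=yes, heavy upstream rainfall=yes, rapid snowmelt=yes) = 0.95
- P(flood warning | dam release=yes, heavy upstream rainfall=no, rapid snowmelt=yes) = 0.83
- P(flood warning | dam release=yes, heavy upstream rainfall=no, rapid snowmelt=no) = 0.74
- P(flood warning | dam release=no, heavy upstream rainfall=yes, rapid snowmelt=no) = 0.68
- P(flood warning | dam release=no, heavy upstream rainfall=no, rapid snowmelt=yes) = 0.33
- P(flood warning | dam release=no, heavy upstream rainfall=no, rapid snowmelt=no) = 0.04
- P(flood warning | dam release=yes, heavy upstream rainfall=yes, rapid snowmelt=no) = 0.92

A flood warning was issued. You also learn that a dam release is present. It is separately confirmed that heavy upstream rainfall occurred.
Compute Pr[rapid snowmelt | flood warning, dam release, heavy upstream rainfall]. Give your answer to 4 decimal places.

P(flood warning | dam release, heavy upstream rainfall) = 0.92*0.66 + 0.95*0.34 = 0.607200 + 0.323000 = 0.930200
Restricting to configurations with rapid snowmelt present: 0.95*0.34 = 0.323000.
So P(rapid snowmelt | flood warning, dam release, heavy upstream rainfall) = 0.323000/0.930200 ≈ 0.3472.

Pr[rapid snowmelt | flood warning, dam release, heavy upstream rainfall] ≈ 0.3472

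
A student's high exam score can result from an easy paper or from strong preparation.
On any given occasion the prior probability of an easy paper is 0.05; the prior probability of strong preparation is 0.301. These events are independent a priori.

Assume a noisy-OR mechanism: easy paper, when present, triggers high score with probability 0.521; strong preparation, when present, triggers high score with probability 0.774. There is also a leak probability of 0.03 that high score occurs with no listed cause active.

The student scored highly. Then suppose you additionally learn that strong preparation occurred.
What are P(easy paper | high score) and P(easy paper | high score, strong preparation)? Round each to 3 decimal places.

P(easy paper | high score) ≈ 0.117; P(easy paper | high score, strong preparation) ≈ 0.057

Under noisy-OR, P(high score | causes) = 1 − (1−0.03)·∏(1−qᵢ) over the active causes.
P(high score) = 0.03·0.95·0.699 + 0.78078·0.95·0.301 + 0.53537·0.05·0.699 + 0.894994·0.05·0.301 = 0.019921 + 0.223264 + 0.018711 + 0.013470 = 0.275366
Of this, 0.032181 comes from 0.018711 + 0.013470 (the easy paper=true cases).
P(easy paper | high score) = 0.032181 / 0.275366 ≈ 0.117

Now condition on the additional information:
For the numerator, keep only easy paper=true terms: 0.894994×0.05 = 0.044750
Denominator P(high score | strong preparation): 0.78078×0.95 + 0.894994×0.05 = 0.786491
Posterior = 0.044750 / 0.786491 ≈ 0.057
— strong preparation explains away the evidence for easy paper.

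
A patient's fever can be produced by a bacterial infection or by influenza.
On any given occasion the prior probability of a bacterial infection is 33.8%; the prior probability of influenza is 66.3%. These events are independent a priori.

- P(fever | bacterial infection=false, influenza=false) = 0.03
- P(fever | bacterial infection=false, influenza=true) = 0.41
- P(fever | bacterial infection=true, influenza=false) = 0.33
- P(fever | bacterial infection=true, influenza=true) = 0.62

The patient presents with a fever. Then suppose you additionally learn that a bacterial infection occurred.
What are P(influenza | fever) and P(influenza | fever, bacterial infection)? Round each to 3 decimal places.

P(influenza | fever) ≈ 0.878; P(influenza | fever, bacterial infection) ≈ 0.787

Numerator (weight on configurations with influenza): 0.179951 + 0.138938 = 0.318889
The normalizing constant is 0.03×0.662×0.337 + 0.41×0.662×0.663 + 0.33×0.338×0.337 + 0.62×0.338×0.663 = 0.363171
Posterior = 0.318889 / 0.363171 ≈ 0.878

With the extra evidence:
Enumerate both values of influenza and weight by the priors:
  P(fever | bacterial infection) = 0.33×0.337 + 0.62×0.663
        = 0.111210 + 0.411060 = 0.522270
Keeping only the influenza-present terms gives 0.411060, so
  P(influenza | fever, bacterial infection) = 0.411060 / 0.522270 ≈ 0.787
— bacterial infection explains away the evidence for influenza.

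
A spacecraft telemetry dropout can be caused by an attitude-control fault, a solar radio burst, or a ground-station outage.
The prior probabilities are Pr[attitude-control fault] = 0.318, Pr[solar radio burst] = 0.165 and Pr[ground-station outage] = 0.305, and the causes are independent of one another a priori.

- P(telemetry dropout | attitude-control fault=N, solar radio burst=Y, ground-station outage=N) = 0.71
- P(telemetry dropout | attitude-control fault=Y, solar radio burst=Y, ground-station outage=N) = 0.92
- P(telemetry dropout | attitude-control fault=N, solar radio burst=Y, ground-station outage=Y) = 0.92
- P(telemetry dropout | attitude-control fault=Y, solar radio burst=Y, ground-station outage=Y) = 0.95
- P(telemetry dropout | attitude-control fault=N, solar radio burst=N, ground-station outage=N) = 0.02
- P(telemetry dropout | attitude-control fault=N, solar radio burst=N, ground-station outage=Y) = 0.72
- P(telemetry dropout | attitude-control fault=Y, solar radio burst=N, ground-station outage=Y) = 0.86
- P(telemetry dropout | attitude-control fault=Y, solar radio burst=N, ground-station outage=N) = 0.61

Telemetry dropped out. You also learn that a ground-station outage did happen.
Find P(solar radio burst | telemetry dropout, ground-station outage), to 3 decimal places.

P(solar radio burst | telemetry dropout, ground-station outage) ≈ 0.194

P(telemetry dropout | ground-station outage) = 0.72*0.682*0.835 + 0.92*0.682*0.165 + 0.86*0.318*0.835 + 0.95*0.318*0.165 = 0.410018 + 0.103528 + 0.228356 + 0.049847 = 0.791749
The solar radio burst-present share is 0.103528 + 0.049847 = 0.153375.
Hence the posterior is 0.153375/0.791749 ≈ 0.194.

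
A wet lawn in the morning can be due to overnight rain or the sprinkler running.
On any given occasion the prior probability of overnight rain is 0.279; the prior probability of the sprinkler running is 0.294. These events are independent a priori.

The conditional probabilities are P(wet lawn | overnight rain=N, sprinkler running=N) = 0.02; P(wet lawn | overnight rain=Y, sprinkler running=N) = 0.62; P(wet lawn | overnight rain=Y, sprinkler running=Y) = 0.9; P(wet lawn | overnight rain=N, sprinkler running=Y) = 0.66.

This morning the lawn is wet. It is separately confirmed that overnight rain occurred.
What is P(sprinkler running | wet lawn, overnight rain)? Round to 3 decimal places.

P(sprinkler running | wet lawn, overnight rain) ≈ 0.377

P(wet lawn | overnight rain) = 0.62·0.706 + 0.9·0.294 = 0.437720 + 0.264600 = 0.702320
Restricting to configurations with sprinkler running present: 0.9·0.294 = 0.264600.
So P(sprinkler running | wet lawn, overnight rain) = 0.264600/0.702320 ≈ 0.377.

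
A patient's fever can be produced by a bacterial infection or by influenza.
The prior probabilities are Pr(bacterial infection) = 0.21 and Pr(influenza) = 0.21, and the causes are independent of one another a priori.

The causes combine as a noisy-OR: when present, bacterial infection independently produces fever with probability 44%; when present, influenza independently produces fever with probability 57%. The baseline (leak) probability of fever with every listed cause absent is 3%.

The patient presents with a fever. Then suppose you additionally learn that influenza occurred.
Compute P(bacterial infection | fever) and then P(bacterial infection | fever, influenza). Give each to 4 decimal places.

Under noisy-OR, P(fever | causes) = 1 − (1−0.03)·∏(1−qᵢ) over the active causes.
Numerator (weight on configurations with bacterial infection): 0.075783 + 0.033799 = 0.109582
Normalizer over all consistent configurations: 0.03·0.79·0.79 + 0.5829·0.79·0.21 + 0.4568·0.21·0.79 + 0.766424·0.21·0.21 = 0.225008
Posterior = 0.109582 / 0.225008 ≈ 0.4870

Now condition on the additional information:
By total probability over both values of bacterial infection:
  P(fever | influenza) = 0.5829*0.79 + 0.766424*0.21
        = 0.460491 + 0.160949 = 0.621440
Keeping only the bacterial infection-present terms gives 0.160949, so
  P(bacterial infection | fever, influenza) = 0.160949 / 0.621440 ≈ 0.2590
Conditioning on influenza lowers the posterior on bacterial infection: the classic explaining-away effect in a common-effect structure.

P(bacterial infection | fever) ≈ 0.4870; P(bacterial infection | fever, influenza) ≈ 0.2590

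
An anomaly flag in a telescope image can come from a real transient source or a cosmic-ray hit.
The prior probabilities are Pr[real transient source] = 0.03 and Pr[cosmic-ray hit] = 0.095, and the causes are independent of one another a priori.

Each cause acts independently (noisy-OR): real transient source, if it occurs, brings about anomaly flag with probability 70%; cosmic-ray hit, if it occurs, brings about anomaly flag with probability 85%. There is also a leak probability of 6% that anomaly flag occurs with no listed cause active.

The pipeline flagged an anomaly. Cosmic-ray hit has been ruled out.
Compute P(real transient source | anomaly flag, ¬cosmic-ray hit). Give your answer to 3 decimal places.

P(real transient source | anomaly flag, ¬cosmic-ray hit) ≈ 0.270

Under noisy-OR, P(anomaly flag | causes) = 1 − (1−0.06)·∏(1−qᵢ) over the active causes.
Sum P(anomaly flag|·) weighted by the priors over both values of real transient source:
  P(anomaly flag | ¬cosmic-ray hit) = 0.06*0.97 + 0.718*0.03
        = 0.058200 + 0.021540 = 0.079740
Keeping only the real transient source-present terms gives 0.021540, so
  P(real transient source | anomaly flag, ¬cosmic-ray hit) = 0.021540 / 0.079740 ≈ 0.270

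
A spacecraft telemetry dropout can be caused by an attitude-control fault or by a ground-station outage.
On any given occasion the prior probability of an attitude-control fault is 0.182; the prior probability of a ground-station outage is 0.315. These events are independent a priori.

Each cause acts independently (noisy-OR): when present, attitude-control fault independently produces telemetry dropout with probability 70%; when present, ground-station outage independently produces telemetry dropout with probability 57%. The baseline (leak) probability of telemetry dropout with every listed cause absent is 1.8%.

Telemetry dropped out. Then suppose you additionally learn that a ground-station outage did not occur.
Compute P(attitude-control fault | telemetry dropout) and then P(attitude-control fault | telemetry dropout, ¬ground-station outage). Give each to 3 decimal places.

Under noisy-OR, P(telemetry dropout | causes) = 1 − (1−0.018)·∏(1−qᵢ) over the active causes.
By total probability over the 4 (attitude-control fault, ground-station outage) configurations:
  P(telemetry dropout) = 0.018·0.818·0.685 + 0.57774·0.818·0.315 + 0.7054·0.182·0.685 + 0.873322·0.182·0.315
        = 0.010086 + 0.148866 + 0.087942 + 0.050068 = 0.296962
Keeping only the attitude-control fault-present terms gives 0.138010, so
  P(attitude-control fault | telemetry dropout) = 0.138010 / 0.296962 ≈ 0.465

With the extra evidence:
P(telemetry dropout | ¬ground-station outage) = 0.018×0.818 + 0.7054×0.182 = 0.014724 + 0.128383 = 0.143107
The attitude-control fault-present share is 0.7054×0.182 = 0.128383.
So P(attitude-control fault | telemetry dropout, ¬ground-station outage) = 0.128383/0.143107 ≈ 0.897.
With ground-station outage excluded, attitude-control fault must carry more of the explanatory weight for the telemetry dropout.

P(attitude-control fault | telemetry dropout) ≈ 0.465; P(attitude-control fault | telemetry dropout, ¬ground-station outage) ≈ 0.897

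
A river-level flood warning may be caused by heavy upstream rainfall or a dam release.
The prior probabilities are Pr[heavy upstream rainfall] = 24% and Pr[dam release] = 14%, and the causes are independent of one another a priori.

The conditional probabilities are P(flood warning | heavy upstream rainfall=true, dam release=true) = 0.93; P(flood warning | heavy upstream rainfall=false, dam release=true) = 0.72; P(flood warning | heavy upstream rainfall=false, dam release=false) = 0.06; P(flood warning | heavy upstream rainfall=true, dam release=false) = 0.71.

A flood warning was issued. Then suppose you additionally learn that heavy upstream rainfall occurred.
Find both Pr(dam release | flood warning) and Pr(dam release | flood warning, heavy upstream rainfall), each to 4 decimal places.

Enumerate the 4 (heavy upstream rainfall, dam release) configurations and weight by the priors:
  P(flood warning) = 0.06·0.76·0.86 + 0.72·0.76·0.14 + 0.71·0.24·0.86 + 0.93·0.24·0.14
        = 0.039216 + 0.076608 + 0.146544 + 0.031248 = 0.293616
Configurations with dam release contribute 0.107856, so
  P(dam release | flood warning) = 0.107856 / 0.293616 ≈ 0.3673

Now also conditioning on heavy upstream rainfall=true:
Numerator (weight on configurations with dam release): 0.93·0.14 = 0.130200
Normalizer over all consistent configurations: 0.71·0.86 + 0.93·0.14 = 0.740800
Posterior = 0.130200 / 0.740800 ≈ 0.1758

Pr(dam release | flood warning) ≈ 0.3673; Pr(dam release | flood warning, heavy upstream rainfall) ≈ 0.1758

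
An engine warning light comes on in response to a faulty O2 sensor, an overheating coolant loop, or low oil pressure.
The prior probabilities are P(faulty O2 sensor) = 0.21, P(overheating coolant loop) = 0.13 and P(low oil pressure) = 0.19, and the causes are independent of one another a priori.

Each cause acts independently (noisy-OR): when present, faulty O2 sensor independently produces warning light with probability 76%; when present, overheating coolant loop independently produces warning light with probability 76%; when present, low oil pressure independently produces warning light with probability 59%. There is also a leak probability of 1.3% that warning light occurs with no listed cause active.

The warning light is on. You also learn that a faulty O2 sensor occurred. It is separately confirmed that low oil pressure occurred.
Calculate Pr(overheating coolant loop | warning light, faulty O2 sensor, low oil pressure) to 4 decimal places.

Pr(overheating coolant loop | warning light, faulty O2 sensor, low oil pressure) ≈ 0.1391

Under noisy-OR, P(warning light | causes) = 1 − (1−0.013)·∏(1−qᵢ) over the active causes.
By total probability over both values of overheating coolant loop:
  P(warning light | faulty O2 sensor, low oil pressure) = 0.902879·0.87 + 0.976691·0.13
        = 0.785505 + 0.126970 = 0.912475
Configurations with overheating coolant loop contribute 0.126970, so
  P(overheating coolant loop | warning light, faulty O2 sensor, low oil pressure) = 0.126970 / 0.912475 ≈ 0.1391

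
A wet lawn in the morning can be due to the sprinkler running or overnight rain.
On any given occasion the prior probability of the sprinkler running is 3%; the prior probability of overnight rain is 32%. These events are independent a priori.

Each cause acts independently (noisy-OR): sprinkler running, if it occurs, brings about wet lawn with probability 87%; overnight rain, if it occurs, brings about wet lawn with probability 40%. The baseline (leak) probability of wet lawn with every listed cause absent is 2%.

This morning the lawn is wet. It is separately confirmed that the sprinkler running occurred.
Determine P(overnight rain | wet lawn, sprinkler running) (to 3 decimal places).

P(overnight rain | wet lawn, sprinkler running) ≈ 0.332

Under noisy-OR, P(wet lawn | causes) = 1 − (1−0.02)·∏(1−qᵢ) over the active causes.
P(wet lawn | sprinkler running) = 0.8726*0.68 + 0.92356*0.32 = 0.593368 + 0.295539 = 0.888907
Restricting to configurations with overnight rain present: 0.92356*0.32 = 0.295539.
So P(overnight rain | wet lawn, sprinkler running) = 0.295539/0.888907 ≈ 0.332.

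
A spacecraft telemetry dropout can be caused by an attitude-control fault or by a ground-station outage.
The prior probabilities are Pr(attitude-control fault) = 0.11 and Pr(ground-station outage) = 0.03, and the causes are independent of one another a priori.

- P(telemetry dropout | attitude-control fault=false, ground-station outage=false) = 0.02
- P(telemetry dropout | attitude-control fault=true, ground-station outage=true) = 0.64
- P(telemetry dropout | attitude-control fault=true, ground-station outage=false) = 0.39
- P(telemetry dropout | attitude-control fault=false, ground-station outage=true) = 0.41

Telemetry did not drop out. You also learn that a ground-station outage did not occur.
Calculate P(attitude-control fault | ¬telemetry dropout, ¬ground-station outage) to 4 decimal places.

By total probability over both values of attitude-control fault:
  P(¬telemetry dropout | ¬ground-station outage) = 0.98*0.89 + 0.61*0.11
        = 0.872200 + 0.067100 = 0.939300
The terms with attitude-control fault present sum to 0.067100, so
  P(attitude-control fault | ¬telemetry dropout, ¬ground-station outage) = 0.067100 / 0.939300 ≈ 0.0714

P(attitude-control fault | ¬telemetry dropout, ¬ground-station outage) ≈ 0.0714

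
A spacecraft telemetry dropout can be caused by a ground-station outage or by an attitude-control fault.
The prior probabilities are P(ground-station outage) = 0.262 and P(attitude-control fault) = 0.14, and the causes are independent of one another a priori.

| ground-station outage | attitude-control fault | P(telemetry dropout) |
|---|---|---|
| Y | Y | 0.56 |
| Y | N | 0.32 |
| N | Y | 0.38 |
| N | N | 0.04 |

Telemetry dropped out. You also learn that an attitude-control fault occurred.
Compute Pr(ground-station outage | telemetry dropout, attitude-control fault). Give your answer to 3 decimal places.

Pr(ground-station outage | telemetry dropout, attitude-control fault) ≈ 0.343

P(telemetry dropout | attitude-control fault) = 0.38·0.738 + 0.56·0.262 = 0.280440 + 0.146720 = 0.427160
Of this, 0.146720 comes from 0.56·0.262 (the ground-station outage=true cases).
Hence the posterior is 0.146720/0.427160 ≈ 0.343.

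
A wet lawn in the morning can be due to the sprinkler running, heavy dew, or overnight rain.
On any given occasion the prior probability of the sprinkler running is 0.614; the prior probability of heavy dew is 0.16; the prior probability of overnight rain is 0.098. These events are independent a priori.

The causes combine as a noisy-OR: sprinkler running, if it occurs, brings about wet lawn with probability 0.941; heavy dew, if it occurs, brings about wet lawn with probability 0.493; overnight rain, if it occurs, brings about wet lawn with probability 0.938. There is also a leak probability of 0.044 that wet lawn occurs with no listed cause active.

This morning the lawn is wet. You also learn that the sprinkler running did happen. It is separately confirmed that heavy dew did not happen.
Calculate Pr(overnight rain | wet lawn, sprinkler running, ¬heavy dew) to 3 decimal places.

Under noisy-OR, P(wet lawn | causes) = 1 − (1−0.044)·∏(1−qᵢ) over the active causes.
Weight on overnight rain=true, given the evidence: 0.996503×0.098 = 0.097657
Denominator P(wet lawn | sprinkler running, ¬heavy dew): 0.943596×0.902 + 0.996503×0.098 = 0.948781
P(overnight rain | wet lawn, sprinkler running, ¬heavy dew) = 0.097657/0.948781 ≈ 0.103

Pr(overnight rain | wet lawn, sprinkler running, ¬heavy dew) ≈ 0.103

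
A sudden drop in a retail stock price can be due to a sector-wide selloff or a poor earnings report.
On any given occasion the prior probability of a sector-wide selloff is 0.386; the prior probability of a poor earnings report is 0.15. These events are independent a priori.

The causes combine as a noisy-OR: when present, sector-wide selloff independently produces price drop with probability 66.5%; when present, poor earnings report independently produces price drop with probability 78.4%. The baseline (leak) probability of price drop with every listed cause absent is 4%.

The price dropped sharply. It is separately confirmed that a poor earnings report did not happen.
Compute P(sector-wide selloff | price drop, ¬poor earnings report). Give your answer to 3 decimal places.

P(sector-wide selloff | price drop, ¬poor earnings report) ≈ 0.914

Under noisy-OR, P(price drop | causes) = 1 − (1−0.04)·∏(1−qᵢ) over the active causes.
Weight on sector-wide selloff=true, given the evidence: 0.6784*0.386 = 0.261862
The normalizing constant is 0.04*0.614 + 0.6784*0.386 = 0.286422
Posterior = 0.261862 / 0.286422 ≈ 0.914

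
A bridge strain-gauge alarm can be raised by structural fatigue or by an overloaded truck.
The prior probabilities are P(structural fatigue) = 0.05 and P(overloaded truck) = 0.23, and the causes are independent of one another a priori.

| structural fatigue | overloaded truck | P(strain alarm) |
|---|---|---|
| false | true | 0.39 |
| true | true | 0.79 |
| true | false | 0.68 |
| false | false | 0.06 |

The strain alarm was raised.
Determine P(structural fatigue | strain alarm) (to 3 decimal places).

P(structural fatigue | strain alarm) ≈ 0.215

Sum P(strain alarm|·) weighted by the priors over the 4 (structural fatigue, overloaded truck) configurations:
  P(strain alarm) = 0.06·0.95·0.77 + 0.39·0.95·0.23 + 0.68·0.05·0.77 + 0.79·0.05·0.23
        = 0.043890 + 0.085215 + 0.026180 + 0.009085 = 0.164370
The terms with structural fatigue present sum to 0.035265, so
  P(structural fatigue | strain alarm) = 0.035265 / 0.164370 ≈ 0.215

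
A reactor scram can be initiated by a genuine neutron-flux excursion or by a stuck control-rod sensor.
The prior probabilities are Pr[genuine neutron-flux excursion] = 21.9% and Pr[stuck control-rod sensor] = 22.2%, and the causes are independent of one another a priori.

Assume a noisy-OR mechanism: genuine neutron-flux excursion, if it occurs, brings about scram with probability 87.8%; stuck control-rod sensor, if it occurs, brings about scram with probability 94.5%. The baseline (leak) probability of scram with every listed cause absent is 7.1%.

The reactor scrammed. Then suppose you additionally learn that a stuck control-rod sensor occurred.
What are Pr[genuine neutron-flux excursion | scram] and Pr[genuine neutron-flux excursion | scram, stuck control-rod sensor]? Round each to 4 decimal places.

Pr[genuine neutron-flux excursion | scram] ≈ 0.4898; Pr[genuine neutron-flux excursion | scram, stuck control-rod sensor] ≈ 0.2270

Under noisy-OR, P(scram | causes) = 1 − (1−0.071)·∏(1−qᵢ) over the active causes.
For the numerator, keep only genuine neutron-flux excursion=true terms: 0.151071 + 0.048315 = 0.199386
Normalizer over all consistent configurations: 0.071·0.781·0.778 + 0.948905·0.781·0.222 + 0.886662·0.219·0.778 + 0.993766·0.219·0.222 = 0.407050
P(genuine neutron-flux excursion | scram) = 0.199386/0.407050 ≈ 0.4898

Now also conditioning on stuck control-rod sensor=true:
By total probability over both values of genuine neutron-flux excursion:
  P(scram | stuck control-rod sensor) = 0.948905*0.781 + 0.993766*0.219
        = 0.741095 + 0.217635 = 0.958730
Configurations with genuine neutron-flux excursion contribute 0.217635, so
  P(genuine neutron-flux excursion | scram, stuck control-rod sensor) = 0.217635 / 0.958730 ≈ 0.2270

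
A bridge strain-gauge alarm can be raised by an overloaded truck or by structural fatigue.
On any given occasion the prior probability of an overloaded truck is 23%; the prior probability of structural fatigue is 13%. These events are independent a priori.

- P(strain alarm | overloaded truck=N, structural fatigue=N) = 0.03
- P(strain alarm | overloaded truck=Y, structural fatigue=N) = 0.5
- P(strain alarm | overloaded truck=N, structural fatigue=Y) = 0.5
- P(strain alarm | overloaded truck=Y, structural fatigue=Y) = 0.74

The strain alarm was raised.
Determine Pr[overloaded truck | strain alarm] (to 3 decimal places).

P(strain alarm) = 0.03×0.77×0.87 + 0.5×0.77×0.13 + 0.5×0.23×0.87 + 0.74×0.23×0.13 = 0.020097 + 0.050050 + 0.100050 + 0.022126 = 0.192323
Of this, 0.122176 comes from 0.100050 + 0.022126 (the overloaded truck=true cases).
Hence the posterior is 0.122176/0.192323 ≈ 0.635.

Pr[overloaded truck | strain alarm] ≈ 0.635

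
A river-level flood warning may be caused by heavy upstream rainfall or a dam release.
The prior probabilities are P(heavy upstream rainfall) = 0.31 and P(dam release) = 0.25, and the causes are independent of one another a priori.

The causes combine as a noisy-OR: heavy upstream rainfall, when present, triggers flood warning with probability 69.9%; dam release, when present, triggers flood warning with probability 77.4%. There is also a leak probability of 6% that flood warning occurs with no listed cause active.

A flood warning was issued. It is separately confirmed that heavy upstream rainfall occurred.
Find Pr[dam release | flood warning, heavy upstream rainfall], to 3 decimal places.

Under noisy-OR, P(flood warning | causes) = 1 − (1−0.06)·∏(1−qᵢ) over the active causes.
P(flood warning | heavy upstream rainfall) = 0.71706*0.75 + 0.936056*0.25 = 0.537795 + 0.234014 = 0.771809
Of this, 0.234014 comes from 0.936056*0.25 (the dam release=true cases).
P(dam release | flood warning, heavy upstream rainfall) = 0.234014 / 0.771809 ≈ 0.303

Pr[dam release | flood warning, heavy upstream rainfall] ≈ 0.303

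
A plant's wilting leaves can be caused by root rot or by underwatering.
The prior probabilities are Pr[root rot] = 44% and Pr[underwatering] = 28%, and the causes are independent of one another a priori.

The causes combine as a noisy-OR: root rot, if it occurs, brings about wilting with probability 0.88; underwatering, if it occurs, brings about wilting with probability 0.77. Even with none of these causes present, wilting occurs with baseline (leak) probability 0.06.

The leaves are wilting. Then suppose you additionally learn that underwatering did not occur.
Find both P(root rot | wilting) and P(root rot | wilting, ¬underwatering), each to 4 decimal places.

Under noisy-OR, P(wilting | causes) = 1 − (1−0.06)·∏(1−qᵢ) over the active causes.
P(wilting) = 0.06·0.56·0.72 + 0.7838·0.56·0.28 + 0.8872·0.44·0.72 + 0.974056·0.44·0.28 = 0.024192 + 0.122900 + 0.281065 + 0.120004 = 0.548161
The root rot-present share is 0.281065 + 0.120004 = 0.401069.
P(root rot | wilting) = 0.401069 / 0.548161 ≈ 0.7317

Now condition on the additional information:
Enumerate both values of root rot and weight by the priors:
  P(wilting | ¬underwatering) = 0.06*0.56 + 0.8872*0.44
        = 0.033600 + 0.390368 = 0.423968
Configurations with root rot contribute 0.390368, so
  P(root rot | wilting, ¬underwatering) = 0.390368 / 0.423968 ≈ 0.9207
Ruling out underwatering raises the posterior on root rot — the flip side of explaining away.

P(root rot | wilting) ≈ 0.7317; P(root rot | wilting, ¬underwatering) ≈ 0.9207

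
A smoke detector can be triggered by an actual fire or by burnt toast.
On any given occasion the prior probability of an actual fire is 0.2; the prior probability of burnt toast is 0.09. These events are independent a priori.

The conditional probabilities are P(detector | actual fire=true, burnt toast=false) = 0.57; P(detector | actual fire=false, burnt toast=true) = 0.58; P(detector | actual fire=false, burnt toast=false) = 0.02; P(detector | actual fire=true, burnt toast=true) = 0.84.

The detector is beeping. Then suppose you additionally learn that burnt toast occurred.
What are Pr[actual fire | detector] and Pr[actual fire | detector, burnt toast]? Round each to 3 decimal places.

Pr[actual fire | detector] ≈ 0.679; Pr[actual fire | detector, burnt toast] ≈ 0.266

Numerator (weight on configurations with actual fire): 0.103740 + 0.015120 = 0.118860
Normalizer over all consistent configurations: 0.02×0.8×0.91 + 0.58×0.8×0.09 + 0.57×0.2×0.91 + 0.84×0.2×0.09 = 0.175180
Posterior = 0.118860 / 0.175180 ≈ 0.679

With the extra evidence:
Sum P(detector|·) weighted by the priors over both values of actual fire:
  P(detector | burnt toast) = 0.58*0.8 + 0.84*0.2
        = 0.464000 + 0.168000 = 0.632000
The terms with actual fire present sum to 0.168000, so
  P(actual fire | detector, burnt toast) = 0.168000 / 0.632000 ≈ 0.266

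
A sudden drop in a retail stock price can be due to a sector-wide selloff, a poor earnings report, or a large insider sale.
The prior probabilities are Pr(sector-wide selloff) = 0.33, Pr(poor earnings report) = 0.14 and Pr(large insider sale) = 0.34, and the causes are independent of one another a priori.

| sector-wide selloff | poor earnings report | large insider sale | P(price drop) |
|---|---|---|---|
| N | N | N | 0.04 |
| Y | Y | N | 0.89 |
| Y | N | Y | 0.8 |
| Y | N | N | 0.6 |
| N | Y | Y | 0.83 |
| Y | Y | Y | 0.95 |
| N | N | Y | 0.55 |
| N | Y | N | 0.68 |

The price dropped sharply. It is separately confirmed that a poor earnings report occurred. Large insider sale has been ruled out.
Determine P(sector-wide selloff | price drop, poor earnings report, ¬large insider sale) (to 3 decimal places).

P(sector-wide selloff | price drop, poor earnings report, ¬large insider sale) ≈ 0.392

P(price drop | poor earnings report, ¬large insider sale) = 0.68·0.67 + 0.89·0.33 = 0.455600 + 0.293700 = 0.749300
Restricting to configurations with sector-wide selloff present: 0.89·0.33 = 0.293700.
Hence the posterior is 0.293700/0.749300 ≈ 0.392.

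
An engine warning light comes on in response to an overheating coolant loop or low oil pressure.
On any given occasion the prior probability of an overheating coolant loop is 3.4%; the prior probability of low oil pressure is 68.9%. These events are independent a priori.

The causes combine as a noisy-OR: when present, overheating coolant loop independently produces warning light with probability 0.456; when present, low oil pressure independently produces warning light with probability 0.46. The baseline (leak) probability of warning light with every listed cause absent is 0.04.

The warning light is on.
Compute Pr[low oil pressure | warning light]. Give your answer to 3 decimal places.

Under noisy-OR, P(warning light | causes) = 1 − (1−0.04)·∏(1−qᵢ) over the active causes.
By total probability over the 4 (overheating coolant loop, low oil pressure) configurations:
  P(warning light) = 0.04×0.966×0.311 + 0.4816×0.966×0.689 + 0.47776×0.034×0.311 + 0.71799×0.034×0.689
        = 0.012017 + 0.320540 + 0.005052 + 0.016820 = 0.354429
Keeping only the low oil pressure-present terms gives 0.337360, so
  P(low oil pressure | warning light) = 0.337360 / 0.354429 ≈ 0.952

Pr[low oil pressure | warning light] ≈ 0.952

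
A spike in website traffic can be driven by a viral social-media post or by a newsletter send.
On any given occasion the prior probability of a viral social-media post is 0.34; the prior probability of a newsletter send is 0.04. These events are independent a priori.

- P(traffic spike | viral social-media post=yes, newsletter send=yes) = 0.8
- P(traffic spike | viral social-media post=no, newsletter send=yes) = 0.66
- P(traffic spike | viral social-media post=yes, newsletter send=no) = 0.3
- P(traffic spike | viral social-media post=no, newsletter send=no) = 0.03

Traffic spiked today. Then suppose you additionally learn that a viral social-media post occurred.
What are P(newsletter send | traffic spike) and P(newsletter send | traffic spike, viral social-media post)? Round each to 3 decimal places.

P(traffic spike) = 0.03*0.66*0.96 + 0.66*0.66*0.04 + 0.3*0.34*0.96 + 0.8*0.34*0.04 = 0.019008 + 0.017424 + 0.097920 + 0.010880 = 0.145232
Restricting to configurations with newsletter send present: 0.017424 + 0.010880 = 0.028304.
P(newsletter send | traffic spike) = 0.028304 / 0.145232 ≈ 0.195

With the extra evidence:
By total probability over both values of newsletter send:
  P(traffic spike | viral social-media post) = 0.3*0.96 + 0.8*0.04
        = 0.288000 + 0.032000 = 0.320000
Keeping only the newsletter send-present terms gives 0.032000, so
  P(newsletter send | traffic spike, viral social-media post) = 0.032000 / 0.320000 ≈ 0.100

P(newsletter send | traffic spike) ≈ 0.195; P(newsletter send | traffic spike, viral social-media post) ≈ 0.100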